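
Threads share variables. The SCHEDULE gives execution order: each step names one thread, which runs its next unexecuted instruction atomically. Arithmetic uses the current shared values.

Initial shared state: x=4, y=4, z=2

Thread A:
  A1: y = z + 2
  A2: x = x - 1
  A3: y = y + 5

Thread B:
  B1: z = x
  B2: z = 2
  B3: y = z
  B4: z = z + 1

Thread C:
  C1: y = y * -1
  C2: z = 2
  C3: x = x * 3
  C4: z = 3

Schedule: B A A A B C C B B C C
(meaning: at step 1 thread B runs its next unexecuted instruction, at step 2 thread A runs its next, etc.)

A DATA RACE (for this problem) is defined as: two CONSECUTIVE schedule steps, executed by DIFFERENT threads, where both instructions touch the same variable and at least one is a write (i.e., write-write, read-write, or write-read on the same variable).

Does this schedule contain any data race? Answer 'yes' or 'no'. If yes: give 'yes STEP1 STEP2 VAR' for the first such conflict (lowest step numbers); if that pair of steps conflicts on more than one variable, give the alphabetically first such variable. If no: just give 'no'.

Answer: yes 1 2 z

Derivation:
Steps 1,2: B(z = x) vs A(y = z + 2). RACE on z (W-R).
Steps 2,3: same thread (A). No race.
Steps 3,4: same thread (A). No race.
Steps 4,5: A(r=y,w=y) vs B(r=-,w=z). No conflict.
Steps 5,6: B(r=-,w=z) vs C(r=y,w=y). No conflict.
Steps 6,7: same thread (C). No race.
Steps 7,8: C(z = 2) vs B(y = z). RACE on z (W-R).
Steps 8,9: same thread (B). No race.
Steps 9,10: B(r=z,w=z) vs C(r=x,w=x). No conflict.
Steps 10,11: same thread (C). No race.
First conflict at steps 1,2.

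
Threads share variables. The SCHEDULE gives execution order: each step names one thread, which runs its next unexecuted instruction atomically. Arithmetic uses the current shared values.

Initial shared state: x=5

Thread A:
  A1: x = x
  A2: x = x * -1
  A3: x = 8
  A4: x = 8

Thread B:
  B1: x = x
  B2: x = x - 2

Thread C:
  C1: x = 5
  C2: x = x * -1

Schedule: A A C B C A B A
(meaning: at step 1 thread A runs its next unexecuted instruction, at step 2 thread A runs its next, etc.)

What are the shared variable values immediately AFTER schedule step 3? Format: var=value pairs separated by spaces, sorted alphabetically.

Answer: x=5

Derivation:
Step 1: thread A executes A1 (x = x). Shared: x=5. PCs: A@1 B@0 C@0
Step 2: thread A executes A2 (x = x * -1). Shared: x=-5. PCs: A@2 B@0 C@0
Step 3: thread C executes C1 (x = 5). Shared: x=5. PCs: A@2 B@0 C@1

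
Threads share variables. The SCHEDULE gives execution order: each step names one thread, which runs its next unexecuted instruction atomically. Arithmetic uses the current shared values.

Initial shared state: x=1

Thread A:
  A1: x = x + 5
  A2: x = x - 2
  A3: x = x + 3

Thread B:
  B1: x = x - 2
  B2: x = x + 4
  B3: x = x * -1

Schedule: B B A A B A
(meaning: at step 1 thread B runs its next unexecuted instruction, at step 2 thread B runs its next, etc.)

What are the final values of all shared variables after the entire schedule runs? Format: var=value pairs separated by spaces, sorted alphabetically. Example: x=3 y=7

Step 1: thread B executes B1 (x = x - 2). Shared: x=-1. PCs: A@0 B@1
Step 2: thread B executes B2 (x = x + 4). Shared: x=3. PCs: A@0 B@2
Step 3: thread A executes A1 (x = x + 5). Shared: x=8. PCs: A@1 B@2
Step 4: thread A executes A2 (x = x - 2). Shared: x=6. PCs: A@2 B@2
Step 5: thread B executes B3 (x = x * -1). Shared: x=-6. PCs: A@2 B@3
Step 6: thread A executes A3 (x = x + 3). Shared: x=-3. PCs: A@3 B@3

Answer: x=-3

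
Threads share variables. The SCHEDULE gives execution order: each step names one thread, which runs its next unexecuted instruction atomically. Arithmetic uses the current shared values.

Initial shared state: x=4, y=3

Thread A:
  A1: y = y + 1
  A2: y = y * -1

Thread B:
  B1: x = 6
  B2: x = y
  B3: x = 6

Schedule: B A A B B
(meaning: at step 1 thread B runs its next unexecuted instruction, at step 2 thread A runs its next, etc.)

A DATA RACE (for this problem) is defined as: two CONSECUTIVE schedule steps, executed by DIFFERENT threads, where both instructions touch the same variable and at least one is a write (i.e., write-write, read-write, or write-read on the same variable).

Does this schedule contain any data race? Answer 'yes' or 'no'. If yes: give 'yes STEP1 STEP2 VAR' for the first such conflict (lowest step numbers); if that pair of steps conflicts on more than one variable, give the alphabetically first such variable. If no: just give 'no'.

Steps 1,2: B(r=-,w=x) vs A(r=y,w=y). No conflict.
Steps 2,3: same thread (A). No race.
Steps 3,4: A(y = y * -1) vs B(x = y). RACE on y (W-R).
Steps 4,5: same thread (B). No race.
First conflict at steps 3,4.

Answer: yes 3 4 y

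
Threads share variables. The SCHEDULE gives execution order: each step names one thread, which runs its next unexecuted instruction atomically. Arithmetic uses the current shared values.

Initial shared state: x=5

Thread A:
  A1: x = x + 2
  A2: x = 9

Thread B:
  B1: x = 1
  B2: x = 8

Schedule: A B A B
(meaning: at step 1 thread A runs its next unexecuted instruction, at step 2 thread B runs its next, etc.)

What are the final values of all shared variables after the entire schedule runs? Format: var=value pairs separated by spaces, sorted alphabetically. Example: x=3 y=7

Answer: x=8

Derivation:
Step 1: thread A executes A1 (x = x + 2). Shared: x=7. PCs: A@1 B@0
Step 2: thread B executes B1 (x = 1). Shared: x=1. PCs: A@1 B@1
Step 3: thread A executes A2 (x = 9). Shared: x=9. PCs: A@2 B@1
Step 4: thread B executes B2 (x = 8). Shared: x=8. PCs: A@2 B@2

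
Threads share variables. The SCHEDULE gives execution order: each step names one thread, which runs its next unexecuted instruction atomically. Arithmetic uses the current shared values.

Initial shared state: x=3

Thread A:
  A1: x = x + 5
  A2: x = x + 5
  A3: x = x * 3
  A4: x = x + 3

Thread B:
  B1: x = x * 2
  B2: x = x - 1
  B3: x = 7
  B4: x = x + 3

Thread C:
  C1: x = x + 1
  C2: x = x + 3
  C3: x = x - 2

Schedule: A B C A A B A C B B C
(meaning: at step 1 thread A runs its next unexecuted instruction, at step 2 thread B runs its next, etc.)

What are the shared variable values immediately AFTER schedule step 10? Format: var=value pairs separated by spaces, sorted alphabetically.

Step 1: thread A executes A1 (x = x + 5). Shared: x=8. PCs: A@1 B@0 C@0
Step 2: thread B executes B1 (x = x * 2). Shared: x=16. PCs: A@1 B@1 C@0
Step 3: thread C executes C1 (x = x + 1). Shared: x=17. PCs: A@1 B@1 C@1
Step 4: thread A executes A2 (x = x + 5). Shared: x=22. PCs: A@2 B@1 C@1
Step 5: thread A executes A3 (x = x * 3). Shared: x=66. PCs: A@3 B@1 C@1
Step 6: thread B executes B2 (x = x - 1). Shared: x=65. PCs: A@3 B@2 C@1
Step 7: thread A executes A4 (x = x + 3). Shared: x=68. PCs: A@4 B@2 C@1
Step 8: thread C executes C2 (x = x + 3). Shared: x=71. PCs: A@4 B@2 C@2
Step 9: thread B executes B3 (x = 7). Shared: x=7. PCs: A@4 B@3 C@2
Step 10: thread B executes B4 (x = x + 3). Shared: x=10. PCs: A@4 B@4 C@2

Answer: x=10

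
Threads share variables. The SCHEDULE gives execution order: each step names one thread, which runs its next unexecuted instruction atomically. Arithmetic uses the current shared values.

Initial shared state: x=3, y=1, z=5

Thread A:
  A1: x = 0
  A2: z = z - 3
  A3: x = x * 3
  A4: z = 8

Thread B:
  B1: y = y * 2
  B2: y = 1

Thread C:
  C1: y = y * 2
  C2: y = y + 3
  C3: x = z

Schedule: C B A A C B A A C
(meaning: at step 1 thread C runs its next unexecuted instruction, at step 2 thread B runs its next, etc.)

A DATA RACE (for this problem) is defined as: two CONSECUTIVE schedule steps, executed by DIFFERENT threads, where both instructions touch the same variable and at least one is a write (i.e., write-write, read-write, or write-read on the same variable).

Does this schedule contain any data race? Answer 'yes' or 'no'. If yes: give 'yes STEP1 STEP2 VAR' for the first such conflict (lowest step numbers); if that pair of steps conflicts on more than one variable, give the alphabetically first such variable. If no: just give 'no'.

Answer: yes 1 2 y

Derivation:
Steps 1,2: C(y = y * 2) vs B(y = y * 2). RACE on y (W-W).
Steps 2,3: B(r=y,w=y) vs A(r=-,w=x). No conflict.
Steps 3,4: same thread (A). No race.
Steps 4,5: A(r=z,w=z) vs C(r=y,w=y). No conflict.
Steps 5,6: C(y = y + 3) vs B(y = 1). RACE on y (W-W).
Steps 6,7: B(r=-,w=y) vs A(r=x,w=x). No conflict.
Steps 7,8: same thread (A). No race.
Steps 8,9: A(z = 8) vs C(x = z). RACE on z (W-R).
First conflict at steps 1,2.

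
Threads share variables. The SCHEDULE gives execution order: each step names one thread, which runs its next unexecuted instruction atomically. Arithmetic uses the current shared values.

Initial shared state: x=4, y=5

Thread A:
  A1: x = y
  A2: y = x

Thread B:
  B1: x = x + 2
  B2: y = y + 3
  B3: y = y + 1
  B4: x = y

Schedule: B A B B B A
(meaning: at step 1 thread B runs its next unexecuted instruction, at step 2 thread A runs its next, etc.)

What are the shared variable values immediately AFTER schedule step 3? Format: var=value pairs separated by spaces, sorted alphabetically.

Answer: x=5 y=8

Derivation:
Step 1: thread B executes B1 (x = x + 2). Shared: x=6 y=5. PCs: A@0 B@1
Step 2: thread A executes A1 (x = y). Shared: x=5 y=5. PCs: A@1 B@1
Step 3: thread B executes B2 (y = y + 3). Shared: x=5 y=8. PCs: A@1 B@2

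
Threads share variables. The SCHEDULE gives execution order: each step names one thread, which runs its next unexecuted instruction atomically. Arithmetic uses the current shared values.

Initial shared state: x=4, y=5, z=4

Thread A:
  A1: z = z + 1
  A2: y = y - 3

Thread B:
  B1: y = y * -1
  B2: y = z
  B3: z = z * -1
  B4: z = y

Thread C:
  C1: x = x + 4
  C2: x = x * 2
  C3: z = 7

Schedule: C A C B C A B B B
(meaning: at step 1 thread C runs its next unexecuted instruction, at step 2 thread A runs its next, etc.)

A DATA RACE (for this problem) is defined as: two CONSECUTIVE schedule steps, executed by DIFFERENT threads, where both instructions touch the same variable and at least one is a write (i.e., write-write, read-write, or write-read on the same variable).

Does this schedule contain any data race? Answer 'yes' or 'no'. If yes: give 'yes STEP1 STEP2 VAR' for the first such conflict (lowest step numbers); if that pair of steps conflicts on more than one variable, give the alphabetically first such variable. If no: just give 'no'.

Answer: yes 6 7 y

Derivation:
Steps 1,2: C(r=x,w=x) vs A(r=z,w=z). No conflict.
Steps 2,3: A(r=z,w=z) vs C(r=x,w=x). No conflict.
Steps 3,4: C(r=x,w=x) vs B(r=y,w=y). No conflict.
Steps 4,5: B(r=y,w=y) vs C(r=-,w=z). No conflict.
Steps 5,6: C(r=-,w=z) vs A(r=y,w=y). No conflict.
Steps 6,7: A(y = y - 3) vs B(y = z). RACE on y (W-W).
Steps 7,8: same thread (B). No race.
Steps 8,9: same thread (B). No race.
First conflict at steps 6,7.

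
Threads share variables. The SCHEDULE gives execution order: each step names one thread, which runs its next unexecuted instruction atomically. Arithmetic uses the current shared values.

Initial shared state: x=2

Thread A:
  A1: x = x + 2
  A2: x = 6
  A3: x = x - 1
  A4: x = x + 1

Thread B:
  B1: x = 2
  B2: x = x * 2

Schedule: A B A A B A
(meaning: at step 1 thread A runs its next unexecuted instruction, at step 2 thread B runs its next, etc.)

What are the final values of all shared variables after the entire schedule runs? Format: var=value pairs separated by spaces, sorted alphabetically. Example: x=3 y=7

Step 1: thread A executes A1 (x = x + 2). Shared: x=4. PCs: A@1 B@0
Step 2: thread B executes B1 (x = 2). Shared: x=2. PCs: A@1 B@1
Step 3: thread A executes A2 (x = 6). Shared: x=6. PCs: A@2 B@1
Step 4: thread A executes A3 (x = x - 1). Shared: x=5. PCs: A@3 B@1
Step 5: thread B executes B2 (x = x * 2). Shared: x=10. PCs: A@3 B@2
Step 6: thread A executes A4 (x = x + 1). Shared: x=11. PCs: A@4 B@2

Answer: x=11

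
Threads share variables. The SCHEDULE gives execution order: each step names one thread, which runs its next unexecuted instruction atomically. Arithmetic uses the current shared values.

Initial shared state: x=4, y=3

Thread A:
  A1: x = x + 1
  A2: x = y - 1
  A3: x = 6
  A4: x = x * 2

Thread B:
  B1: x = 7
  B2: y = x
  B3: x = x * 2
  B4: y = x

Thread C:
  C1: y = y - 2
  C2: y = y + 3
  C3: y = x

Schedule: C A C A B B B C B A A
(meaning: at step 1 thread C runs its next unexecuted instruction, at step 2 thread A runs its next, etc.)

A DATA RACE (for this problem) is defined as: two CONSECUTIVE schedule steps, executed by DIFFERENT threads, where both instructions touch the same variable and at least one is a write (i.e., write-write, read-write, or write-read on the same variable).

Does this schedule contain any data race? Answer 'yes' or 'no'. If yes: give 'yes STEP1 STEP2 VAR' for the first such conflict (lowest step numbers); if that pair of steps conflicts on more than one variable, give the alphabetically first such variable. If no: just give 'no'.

Answer: yes 3 4 y

Derivation:
Steps 1,2: C(r=y,w=y) vs A(r=x,w=x). No conflict.
Steps 2,3: A(r=x,w=x) vs C(r=y,w=y). No conflict.
Steps 3,4: C(y = y + 3) vs A(x = y - 1). RACE on y (W-R).
Steps 4,5: A(x = y - 1) vs B(x = 7). RACE on x (W-W).
Steps 5,6: same thread (B). No race.
Steps 6,7: same thread (B). No race.
Steps 7,8: B(x = x * 2) vs C(y = x). RACE on x (W-R).
Steps 8,9: C(y = x) vs B(y = x). RACE on y (W-W).
Steps 9,10: B(y = x) vs A(x = 6). RACE on x (R-W).
Steps 10,11: same thread (A). No race.
First conflict at steps 3,4.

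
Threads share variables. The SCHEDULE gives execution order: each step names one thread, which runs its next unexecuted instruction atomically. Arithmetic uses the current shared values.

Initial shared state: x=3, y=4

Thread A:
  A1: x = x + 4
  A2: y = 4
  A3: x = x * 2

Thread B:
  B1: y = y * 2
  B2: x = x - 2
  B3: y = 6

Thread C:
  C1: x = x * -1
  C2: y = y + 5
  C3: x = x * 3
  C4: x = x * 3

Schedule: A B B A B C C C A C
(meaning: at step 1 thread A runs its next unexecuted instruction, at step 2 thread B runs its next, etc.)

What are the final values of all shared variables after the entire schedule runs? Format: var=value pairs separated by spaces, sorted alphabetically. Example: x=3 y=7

Answer: x=-90 y=11

Derivation:
Step 1: thread A executes A1 (x = x + 4). Shared: x=7 y=4. PCs: A@1 B@0 C@0
Step 2: thread B executes B1 (y = y * 2). Shared: x=7 y=8. PCs: A@1 B@1 C@0
Step 3: thread B executes B2 (x = x - 2). Shared: x=5 y=8. PCs: A@1 B@2 C@0
Step 4: thread A executes A2 (y = 4). Shared: x=5 y=4. PCs: A@2 B@2 C@0
Step 5: thread B executes B3 (y = 6). Shared: x=5 y=6. PCs: A@2 B@3 C@0
Step 6: thread C executes C1 (x = x * -1). Shared: x=-5 y=6. PCs: A@2 B@3 C@1
Step 7: thread C executes C2 (y = y + 5). Shared: x=-5 y=11. PCs: A@2 B@3 C@2
Step 8: thread C executes C3 (x = x * 3). Shared: x=-15 y=11. PCs: A@2 B@3 C@3
Step 9: thread A executes A3 (x = x * 2). Shared: x=-30 y=11. PCs: A@3 B@3 C@3
Step 10: thread C executes C4 (x = x * 3). Shared: x=-90 y=11. PCs: A@3 B@3 C@4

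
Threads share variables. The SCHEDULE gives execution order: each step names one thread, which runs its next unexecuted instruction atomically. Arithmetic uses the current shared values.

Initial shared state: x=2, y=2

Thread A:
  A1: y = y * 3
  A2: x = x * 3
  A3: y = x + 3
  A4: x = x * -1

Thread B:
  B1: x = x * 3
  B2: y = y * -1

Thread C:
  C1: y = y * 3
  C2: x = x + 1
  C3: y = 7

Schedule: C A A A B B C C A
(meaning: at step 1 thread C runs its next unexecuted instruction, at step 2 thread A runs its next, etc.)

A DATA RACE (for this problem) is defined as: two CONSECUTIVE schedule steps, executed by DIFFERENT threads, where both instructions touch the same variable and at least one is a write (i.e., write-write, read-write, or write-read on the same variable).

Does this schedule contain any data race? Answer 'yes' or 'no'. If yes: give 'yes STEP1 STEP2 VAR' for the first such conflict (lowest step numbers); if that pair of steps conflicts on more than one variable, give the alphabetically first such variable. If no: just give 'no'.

Answer: yes 1 2 y

Derivation:
Steps 1,2: C(y = y * 3) vs A(y = y * 3). RACE on y (W-W).
Steps 2,3: same thread (A). No race.
Steps 3,4: same thread (A). No race.
Steps 4,5: A(y = x + 3) vs B(x = x * 3). RACE on x (R-W).
Steps 5,6: same thread (B). No race.
Steps 6,7: B(r=y,w=y) vs C(r=x,w=x). No conflict.
Steps 7,8: same thread (C). No race.
Steps 8,9: C(r=-,w=y) vs A(r=x,w=x). No conflict.
First conflict at steps 1,2.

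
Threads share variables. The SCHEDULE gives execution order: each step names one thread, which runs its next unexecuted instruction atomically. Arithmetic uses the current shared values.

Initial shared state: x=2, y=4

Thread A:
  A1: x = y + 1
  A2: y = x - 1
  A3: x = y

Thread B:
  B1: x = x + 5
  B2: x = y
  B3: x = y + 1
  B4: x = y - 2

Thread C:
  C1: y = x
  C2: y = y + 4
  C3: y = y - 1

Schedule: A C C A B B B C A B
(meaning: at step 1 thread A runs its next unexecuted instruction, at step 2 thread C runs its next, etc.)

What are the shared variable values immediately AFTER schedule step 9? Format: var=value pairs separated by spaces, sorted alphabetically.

Step 1: thread A executes A1 (x = y + 1). Shared: x=5 y=4. PCs: A@1 B@0 C@0
Step 2: thread C executes C1 (y = x). Shared: x=5 y=5. PCs: A@1 B@0 C@1
Step 3: thread C executes C2 (y = y + 4). Shared: x=5 y=9. PCs: A@1 B@0 C@2
Step 4: thread A executes A2 (y = x - 1). Shared: x=5 y=4. PCs: A@2 B@0 C@2
Step 5: thread B executes B1 (x = x + 5). Shared: x=10 y=4. PCs: A@2 B@1 C@2
Step 6: thread B executes B2 (x = y). Shared: x=4 y=4. PCs: A@2 B@2 C@2
Step 7: thread B executes B3 (x = y + 1). Shared: x=5 y=4. PCs: A@2 B@3 C@2
Step 8: thread C executes C3 (y = y - 1). Shared: x=5 y=3. PCs: A@2 B@3 C@3
Step 9: thread A executes A3 (x = y). Shared: x=3 y=3. PCs: A@3 B@3 C@3

Answer: x=3 y=3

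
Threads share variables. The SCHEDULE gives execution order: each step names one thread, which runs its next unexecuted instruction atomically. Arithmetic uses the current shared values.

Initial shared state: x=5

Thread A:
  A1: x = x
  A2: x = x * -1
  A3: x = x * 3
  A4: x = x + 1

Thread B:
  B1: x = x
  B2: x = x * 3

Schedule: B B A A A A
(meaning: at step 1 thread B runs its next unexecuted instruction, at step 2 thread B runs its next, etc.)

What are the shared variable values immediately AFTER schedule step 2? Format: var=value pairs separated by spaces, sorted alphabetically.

Step 1: thread B executes B1 (x = x). Shared: x=5. PCs: A@0 B@1
Step 2: thread B executes B2 (x = x * 3). Shared: x=15. PCs: A@0 B@2

Answer: x=15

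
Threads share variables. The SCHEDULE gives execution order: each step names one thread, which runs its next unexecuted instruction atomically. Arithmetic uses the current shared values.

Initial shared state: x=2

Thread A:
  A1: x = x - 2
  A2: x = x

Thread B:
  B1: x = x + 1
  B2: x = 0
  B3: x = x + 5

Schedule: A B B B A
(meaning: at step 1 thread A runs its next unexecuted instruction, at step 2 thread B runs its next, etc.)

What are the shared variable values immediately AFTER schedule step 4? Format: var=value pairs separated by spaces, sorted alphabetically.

Step 1: thread A executes A1 (x = x - 2). Shared: x=0. PCs: A@1 B@0
Step 2: thread B executes B1 (x = x + 1). Shared: x=1. PCs: A@1 B@1
Step 3: thread B executes B2 (x = 0). Shared: x=0. PCs: A@1 B@2
Step 4: thread B executes B3 (x = x + 5). Shared: x=5. PCs: A@1 B@3

Answer: x=5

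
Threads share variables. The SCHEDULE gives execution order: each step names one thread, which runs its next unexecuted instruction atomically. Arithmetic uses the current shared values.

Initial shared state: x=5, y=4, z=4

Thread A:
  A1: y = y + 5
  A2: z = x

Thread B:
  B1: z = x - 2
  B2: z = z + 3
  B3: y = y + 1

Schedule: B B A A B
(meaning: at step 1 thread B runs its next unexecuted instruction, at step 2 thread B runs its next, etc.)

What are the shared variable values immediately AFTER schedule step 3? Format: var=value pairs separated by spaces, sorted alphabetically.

Step 1: thread B executes B1 (z = x - 2). Shared: x=5 y=4 z=3. PCs: A@0 B@1
Step 2: thread B executes B2 (z = z + 3). Shared: x=5 y=4 z=6. PCs: A@0 B@2
Step 3: thread A executes A1 (y = y + 5). Shared: x=5 y=9 z=6. PCs: A@1 B@2

Answer: x=5 y=9 z=6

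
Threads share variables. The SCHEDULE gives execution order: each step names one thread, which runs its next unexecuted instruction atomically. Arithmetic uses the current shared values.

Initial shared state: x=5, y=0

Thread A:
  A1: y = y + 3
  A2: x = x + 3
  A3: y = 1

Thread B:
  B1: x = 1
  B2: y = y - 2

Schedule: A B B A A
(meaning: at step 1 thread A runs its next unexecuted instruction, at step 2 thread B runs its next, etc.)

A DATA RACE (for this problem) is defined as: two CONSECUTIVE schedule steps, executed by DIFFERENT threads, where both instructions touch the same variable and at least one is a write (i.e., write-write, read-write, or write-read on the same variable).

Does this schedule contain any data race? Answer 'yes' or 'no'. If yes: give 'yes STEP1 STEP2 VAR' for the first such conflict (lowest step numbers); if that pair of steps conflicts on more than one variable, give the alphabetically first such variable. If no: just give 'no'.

Answer: no

Derivation:
Steps 1,2: A(r=y,w=y) vs B(r=-,w=x). No conflict.
Steps 2,3: same thread (B). No race.
Steps 3,4: B(r=y,w=y) vs A(r=x,w=x). No conflict.
Steps 4,5: same thread (A). No race.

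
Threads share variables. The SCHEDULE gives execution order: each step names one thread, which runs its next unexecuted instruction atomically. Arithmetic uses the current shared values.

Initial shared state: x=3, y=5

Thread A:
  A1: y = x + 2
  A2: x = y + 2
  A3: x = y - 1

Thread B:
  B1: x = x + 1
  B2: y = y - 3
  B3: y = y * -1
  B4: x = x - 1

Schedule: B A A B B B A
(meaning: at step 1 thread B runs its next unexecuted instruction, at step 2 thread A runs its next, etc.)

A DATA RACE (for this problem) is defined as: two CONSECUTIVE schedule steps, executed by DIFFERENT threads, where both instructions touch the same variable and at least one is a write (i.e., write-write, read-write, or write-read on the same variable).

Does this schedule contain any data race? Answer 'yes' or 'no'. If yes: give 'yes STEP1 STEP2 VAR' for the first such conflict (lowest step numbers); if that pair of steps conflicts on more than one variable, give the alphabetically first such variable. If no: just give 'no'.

Steps 1,2: B(x = x + 1) vs A(y = x + 2). RACE on x (W-R).
Steps 2,3: same thread (A). No race.
Steps 3,4: A(x = y + 2) vs B(y = y - 3). RACE on y (R-W).
Steps 4,5: same thread (B). No race.
Steps 5,6: same thread (B). No race.
Steps 6,7: B(x = x - 1) vs A(x = y - 1). RACE on x (W-W).
First conflict at steps 1,2.

Answer: yes 1 2 x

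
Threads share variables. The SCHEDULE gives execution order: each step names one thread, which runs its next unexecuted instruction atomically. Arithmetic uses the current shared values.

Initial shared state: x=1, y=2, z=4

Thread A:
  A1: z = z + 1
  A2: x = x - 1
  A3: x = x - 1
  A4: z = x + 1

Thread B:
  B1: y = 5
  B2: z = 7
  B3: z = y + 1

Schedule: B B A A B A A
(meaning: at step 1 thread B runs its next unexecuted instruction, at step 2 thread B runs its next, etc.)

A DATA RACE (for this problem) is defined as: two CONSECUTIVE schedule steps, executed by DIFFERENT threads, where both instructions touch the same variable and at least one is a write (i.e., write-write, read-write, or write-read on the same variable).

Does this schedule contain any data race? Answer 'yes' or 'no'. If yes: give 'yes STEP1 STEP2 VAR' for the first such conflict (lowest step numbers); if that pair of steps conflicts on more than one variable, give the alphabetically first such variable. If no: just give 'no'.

Steps 1,2: same thread (B). No race.
Steps 2,3: B(z = 7) vs A(z = z + 1). RACE on z (W-W).
Steps 3,4: same thread (A). No race.
Steps 4,5: A(r=x,w=x) vs B(r=y,w=z). No conflict.
Steps 5,6: B(r=y,w=z) vs A(r=x,w=x). No conflict.
Steps 6,7: same thread (A). No race.
First conflict at steps 2,3.

Answer: yes 2 3 z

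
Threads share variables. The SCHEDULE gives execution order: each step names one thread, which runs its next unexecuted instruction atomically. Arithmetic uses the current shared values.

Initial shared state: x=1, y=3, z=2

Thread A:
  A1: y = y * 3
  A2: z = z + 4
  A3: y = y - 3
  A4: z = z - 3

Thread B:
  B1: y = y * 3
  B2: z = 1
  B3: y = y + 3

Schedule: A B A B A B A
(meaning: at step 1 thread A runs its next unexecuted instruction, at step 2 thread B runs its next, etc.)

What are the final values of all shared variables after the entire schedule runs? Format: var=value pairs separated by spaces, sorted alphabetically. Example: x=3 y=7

Answer: x=1 y=27 z=-2

Derivation:
Step 1: thread A executes A1 (y = y * 3). Shared: x=1 y=9 z=2. PCs: A@1 B@0
Step 2: thread B executes B1 (y = y * 3). Shared: x=1 y=27 z=2. PCs: A@1 B@1
Step 3: thread A executes A2 (z = z + 4). Shared: x=1 y=27 z=6. PCs: A@2 B@1
Step 4: thread B executes B2 (z = 1). Shared: x=1 y=27 z=1. PCs: A@2 B@2
Step 5: thread A executes A3 (y = y - 3). Shared: x=1 y=24 z=1. PCs: A@3 B@2
Step 6: thread B executes B3 (y = y + 3). Shared: x=1 y=27 z=1. PCs: A@3 B@3
Step 7: thread A executes A4 (z = z - 3). Shared: x=1 y=27 z=-2. PCs: A@4 B@3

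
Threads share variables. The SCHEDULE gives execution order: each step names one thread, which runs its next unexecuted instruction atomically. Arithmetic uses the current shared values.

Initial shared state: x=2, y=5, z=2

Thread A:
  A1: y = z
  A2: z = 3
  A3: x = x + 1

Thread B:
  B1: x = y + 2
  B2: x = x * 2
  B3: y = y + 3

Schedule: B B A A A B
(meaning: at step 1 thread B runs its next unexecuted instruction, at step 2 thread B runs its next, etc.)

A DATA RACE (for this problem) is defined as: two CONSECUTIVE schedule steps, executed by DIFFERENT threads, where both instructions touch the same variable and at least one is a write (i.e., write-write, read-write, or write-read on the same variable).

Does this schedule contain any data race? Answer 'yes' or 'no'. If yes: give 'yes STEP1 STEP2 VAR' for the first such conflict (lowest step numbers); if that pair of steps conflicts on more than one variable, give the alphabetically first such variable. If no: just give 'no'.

Steps 1,2: same thread (B). No race.
Steps 2,3: B(r=x,w=x) vs A(r=z,w=y). No conflict.
Steps 3,4: same thread (A). No race.
Steps 4,5: same thread (A). No race.
Steps 5,6: A(r=x,w=x) vs B(r=y,w=y). No conflict.

Answer: no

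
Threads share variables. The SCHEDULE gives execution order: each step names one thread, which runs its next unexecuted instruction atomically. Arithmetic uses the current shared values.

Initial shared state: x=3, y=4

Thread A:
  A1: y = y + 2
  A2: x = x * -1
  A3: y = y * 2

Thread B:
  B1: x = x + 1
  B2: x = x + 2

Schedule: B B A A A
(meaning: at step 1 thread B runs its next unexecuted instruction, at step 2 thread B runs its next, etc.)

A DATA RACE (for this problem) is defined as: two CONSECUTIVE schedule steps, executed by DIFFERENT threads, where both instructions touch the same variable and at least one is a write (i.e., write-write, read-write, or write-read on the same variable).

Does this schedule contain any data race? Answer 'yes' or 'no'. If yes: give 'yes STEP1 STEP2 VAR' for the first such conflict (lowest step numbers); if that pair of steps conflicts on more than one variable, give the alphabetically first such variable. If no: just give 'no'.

Answer: no

Derivation:
Steps 1,2: same thread (B). No race.
Steps 2,3: B(r=x,w=x) vs A(r=y,w=y). No conflict.
Steps 3,4: same thread (A). No race.
Steps 4,5: same thread (A). No race.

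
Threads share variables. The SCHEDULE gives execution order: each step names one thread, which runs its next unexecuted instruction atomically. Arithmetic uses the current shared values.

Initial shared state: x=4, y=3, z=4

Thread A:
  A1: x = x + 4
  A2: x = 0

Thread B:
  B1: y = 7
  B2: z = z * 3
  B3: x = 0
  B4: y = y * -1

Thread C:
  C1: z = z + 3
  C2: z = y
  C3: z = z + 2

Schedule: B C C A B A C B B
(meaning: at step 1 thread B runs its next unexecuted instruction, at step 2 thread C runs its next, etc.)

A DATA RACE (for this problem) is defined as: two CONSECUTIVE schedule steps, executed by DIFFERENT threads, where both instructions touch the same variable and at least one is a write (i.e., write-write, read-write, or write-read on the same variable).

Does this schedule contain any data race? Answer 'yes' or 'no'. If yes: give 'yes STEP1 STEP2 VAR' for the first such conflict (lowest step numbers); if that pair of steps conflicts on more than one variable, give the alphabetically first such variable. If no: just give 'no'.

Answer: no

Derivation:
Steps 1,2: B(r=-,w=y) vs C(r=z,w=z). No conflict.
Steps 2,3: same thread (C). No race.
Steps 3,4: C(r=y,w=z) vs A(r=x,w=x). No conflict.
Steps 4,5: A(r=x,w=x) vs B(r=z,w=z). No conflict.
Steps 5,6: B(r=z,w=z) vs A(r=-,w=x). No conflict.
Steps 6,7: A(r=-,w=x) vs C(r=z,w=z). No conflict.
Steps 7,8: C(r=z,w=z) vs B(r=-,w=x). No conflict.
Steps 8,9: same thread (B). No race.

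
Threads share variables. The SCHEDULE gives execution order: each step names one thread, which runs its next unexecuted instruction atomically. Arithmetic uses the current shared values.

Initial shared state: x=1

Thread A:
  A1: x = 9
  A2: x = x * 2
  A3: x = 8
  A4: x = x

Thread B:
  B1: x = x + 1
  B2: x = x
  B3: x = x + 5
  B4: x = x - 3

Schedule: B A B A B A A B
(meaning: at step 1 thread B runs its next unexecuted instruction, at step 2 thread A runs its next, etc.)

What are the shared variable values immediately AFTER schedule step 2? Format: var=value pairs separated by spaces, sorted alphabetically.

Step 1: thread B executes B1 (x = x + 1). Shared: x=2. PCs: A@0 B@1
Step 2: thread A executes A1 (x = 9). Shared: x=9. PCs: A@1 B@1

Answer: x=9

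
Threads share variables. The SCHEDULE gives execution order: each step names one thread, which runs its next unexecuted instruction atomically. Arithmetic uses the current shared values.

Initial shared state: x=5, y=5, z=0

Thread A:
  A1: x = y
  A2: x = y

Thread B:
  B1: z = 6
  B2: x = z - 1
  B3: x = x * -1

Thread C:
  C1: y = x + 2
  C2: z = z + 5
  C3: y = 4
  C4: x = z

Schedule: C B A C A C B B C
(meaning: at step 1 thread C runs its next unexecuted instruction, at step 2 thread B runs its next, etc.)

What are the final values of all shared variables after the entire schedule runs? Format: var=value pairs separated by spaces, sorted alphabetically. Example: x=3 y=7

Answer: x=11 y=4 z=11

Derivation:
Step 1: thread C executes C1 (y = x + 2). Shared: x=5 y=7 z=0. PCs: A@0 B@0 C@1
Step 2: thread B executes B1 (z = 6). Shared: x=5 y=7 z=6. PCs: A@0 B@1 C@1
Step 3: thread A executes A1 (x = y). Shared: x=7 y=7 z=6. PCs: A@1 B@1 C@1
Step 4: thread C executes C2 (z = z + 5). Shared: x=7 y=7 z=11. PCs: A@1 B@1 C@2
Step 5: thread A executes A2 (x = y). Shared: x=7 y=7 z=11. PCs: A@2 B@1 C@2
Step 6: thread C executes C3 (y = 4). Shared: x=7 y=4 z=11. PCs: A@2 B@1 C@3
Step 7: thread B executes B2 (x = z - 1). Shared: x=10 y=4 z=11. PCs: A@2 B@2 C@3
Step 8: thread B executes B3 (x = x * -1). Shared: x=-10 y=4 z=11. PCs: A@2 B@3 C@3
Step 9: thread C executes C4 (x = z). Shared: x=11 y=4 z=11. PCs: A@2 B@3 C@4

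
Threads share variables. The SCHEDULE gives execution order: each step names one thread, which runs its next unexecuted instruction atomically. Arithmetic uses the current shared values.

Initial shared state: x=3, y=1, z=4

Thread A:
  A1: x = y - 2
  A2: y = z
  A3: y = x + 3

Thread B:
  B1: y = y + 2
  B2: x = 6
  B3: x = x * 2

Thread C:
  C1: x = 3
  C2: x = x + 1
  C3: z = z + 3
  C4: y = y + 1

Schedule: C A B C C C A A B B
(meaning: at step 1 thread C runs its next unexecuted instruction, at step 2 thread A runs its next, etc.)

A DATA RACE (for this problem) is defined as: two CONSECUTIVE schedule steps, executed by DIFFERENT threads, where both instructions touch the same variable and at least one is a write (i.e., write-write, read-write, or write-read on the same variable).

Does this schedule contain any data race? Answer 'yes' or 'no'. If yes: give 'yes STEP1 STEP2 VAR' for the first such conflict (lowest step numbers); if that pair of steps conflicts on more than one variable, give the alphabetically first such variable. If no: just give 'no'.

Answer: yes 1 2 x

Derivation:
Steps 1,2: C(x = 3) vs A(x = y - 2). RACE on x (W-W).
Steps 2,3: A(x = y - 2) vs B(y = y + 2). RACE on y (R-W).
Steps 3,4: B(r=y,w=y) vs C(r=x,w=x). No conflict.
Steps 4,5: same thread (C). No race.
Steps 5,6: same thread (C). No race.
Steps 6,7: C(y = y + 1) vs A(y = z). RACE on y (W-W).
Steps 7,8: same thread (A). No race.
Steps 8,9: A(y = x + 3) vs B(x = 6). RACE on x (R-W).
Steps 9,10: same thread (B). No race.
First conflict at steps 1,2.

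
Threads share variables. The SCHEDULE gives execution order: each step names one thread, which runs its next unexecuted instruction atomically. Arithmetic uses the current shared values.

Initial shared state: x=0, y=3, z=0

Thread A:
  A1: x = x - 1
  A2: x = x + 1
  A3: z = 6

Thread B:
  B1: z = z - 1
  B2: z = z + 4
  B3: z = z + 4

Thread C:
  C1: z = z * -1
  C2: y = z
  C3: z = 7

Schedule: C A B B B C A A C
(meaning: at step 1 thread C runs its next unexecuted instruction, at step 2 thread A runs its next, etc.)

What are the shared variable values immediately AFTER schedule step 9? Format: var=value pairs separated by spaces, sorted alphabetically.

Answer: x=0 y=7 z=7

Derivation:
Step 1: thread C executes C1 (z = z * -1). Shared: x=0 y=3 z=0. PCs: A@0 B@0 C@1
Step 2: thread A executes A1 (x = x - 1). Shared: x=-1 y=3 z=0. PCs: A@1 B@0 C@1
Step 3: thread B executes B1 (z = z - 1). Shared: x=-1 y=3 z=-1. PCs: A@1 B@1 C@1
Step 4: thread B executes B2 (z = z + 4). Shared: x=-1 y=3 z=3. PCs: A@1 B@2 C@1
Step 5: thread B executes B3 (z = z + 4). Shared: x=-1 y=3 z=7. PCs: A@1 B@3 C@1
Step 6: thread C executes C2 (y = z). Shared: x=-1 y=7 z=7. PCs: A@1 B@3 C@2
Step 7: thread A executes A2 (x = x + 1). Shared: x=0 y=7 z=7. PCs: A@2 B@3 C@2
Step 8: thread A executes A3 (z = 6). Shared: x=0 y=7 z=6. PCs: A@3 B@3 C@2
Step 9: thread C executes C3 (z = 7). Shared: x=0 y=7 z=7. PCs: A@3 B@3 C@3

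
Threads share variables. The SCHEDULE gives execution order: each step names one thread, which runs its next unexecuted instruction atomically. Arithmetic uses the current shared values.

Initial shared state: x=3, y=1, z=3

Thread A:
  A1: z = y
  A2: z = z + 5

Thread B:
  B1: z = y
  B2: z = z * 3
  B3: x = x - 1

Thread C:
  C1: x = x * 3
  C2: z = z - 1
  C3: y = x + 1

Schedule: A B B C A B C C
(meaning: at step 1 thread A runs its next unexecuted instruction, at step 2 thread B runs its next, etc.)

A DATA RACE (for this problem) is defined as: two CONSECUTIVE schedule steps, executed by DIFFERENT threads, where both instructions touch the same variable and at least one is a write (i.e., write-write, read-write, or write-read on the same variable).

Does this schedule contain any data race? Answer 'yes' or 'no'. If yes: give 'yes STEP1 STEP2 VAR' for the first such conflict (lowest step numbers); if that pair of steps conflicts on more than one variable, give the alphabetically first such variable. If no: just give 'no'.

Answer: yes 1 2 z

Derivation:
Steps 1,2: A(z = y) vs B(z = y). RACE on z (W-W).
Steps 2,3: same thread (B). No race.
Steps 3,4: B(r=z,w=z) vs C(r=x,w=x). No conflict.
Steps 4,5: C(r=x,w=x) vs A(r=z,w=z). No conflict.
Steps 5,6: A(r=z,w=z) vs B(r=x,w=x). No conflict.
Steps 6,7: B(r=x,w=x) vs C(r=z,w=z). No conflict.
Steps 7,8: same thread (C). No race.
First conflict at steps 1,2.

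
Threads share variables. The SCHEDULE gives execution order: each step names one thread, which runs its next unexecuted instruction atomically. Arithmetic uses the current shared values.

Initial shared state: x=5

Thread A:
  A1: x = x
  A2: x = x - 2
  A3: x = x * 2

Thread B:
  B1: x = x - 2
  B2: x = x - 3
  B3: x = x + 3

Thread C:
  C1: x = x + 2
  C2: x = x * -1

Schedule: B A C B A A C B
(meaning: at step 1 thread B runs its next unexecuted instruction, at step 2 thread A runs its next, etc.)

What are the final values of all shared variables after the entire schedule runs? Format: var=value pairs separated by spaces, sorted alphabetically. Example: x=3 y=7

Answer: x=3

Derivation:
Step 1: thread B executes B1 (x = x - 2). Shared: x=3. PCs: A@0 B@1 C@0
Step 2: thread A executes A1 (x = x). Shared: x=3. PCs: A@1 B@1 C@0
Step 3: thread C executes C1 (x = x + 2). Shared: x=5. PCs: A@1 B@1 C@1
Step 4: thread B executes B2 (x = x - 3). Shared: x=2. PCs: A@1 B@2 C@1
Step 5: thread A executes A2 (x = x - 2). Shared: x=0. PCs: A@2 B@2 C@1
Step 6: thread A executes A3 (x = x * 2). Shared: x=0. PCs: A@3 B@2 C@1
Step 7: thread C executes C2 (x = x * -1). Shared: x=0. PCs: A@3 B@2 C@2
Step 8: thread B executes B3 (x = x + 3). Shared: x=3. PCs: A@3 B@3 C@2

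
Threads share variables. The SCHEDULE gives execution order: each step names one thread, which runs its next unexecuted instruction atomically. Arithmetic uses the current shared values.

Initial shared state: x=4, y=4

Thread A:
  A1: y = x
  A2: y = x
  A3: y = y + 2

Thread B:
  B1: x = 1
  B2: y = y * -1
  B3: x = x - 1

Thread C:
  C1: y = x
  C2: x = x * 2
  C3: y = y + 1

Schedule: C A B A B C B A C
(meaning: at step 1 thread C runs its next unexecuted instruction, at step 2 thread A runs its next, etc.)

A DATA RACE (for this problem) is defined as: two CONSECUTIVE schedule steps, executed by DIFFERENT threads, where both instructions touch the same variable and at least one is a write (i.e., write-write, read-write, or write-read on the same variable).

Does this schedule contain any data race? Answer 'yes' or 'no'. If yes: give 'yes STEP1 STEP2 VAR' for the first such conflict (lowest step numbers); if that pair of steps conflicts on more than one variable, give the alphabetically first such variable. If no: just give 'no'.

Steps 1,2: C(y = x) vs A(y = x). RACE on y (W-W).
Steps 2,3: A(y = x) vs B(x = 1). RACE on x (R-W).
Steps 3,4: B(x = 1) vs A(y = x). RACE on x (W-R).
Steps 4,5: A(y = x) vs B(y = y * -1). RACE on y (W-W).
Steps 5,6: B(r=y,w=y) vs C(r=x,w=x). No conflict.
Steps 6,7: C(x = x * 2) vs B(x = x - 1). RACE on x (W-W).
Steps 7,8: B(r=x,w=x) vs A(r=y,w=y). No conflict.
Steps 8,9: A(y = y + 2) vs C(y = y + 1). RACE on y (W-W).
First conflict at steps 1,2.

Answer: yes 1 2 y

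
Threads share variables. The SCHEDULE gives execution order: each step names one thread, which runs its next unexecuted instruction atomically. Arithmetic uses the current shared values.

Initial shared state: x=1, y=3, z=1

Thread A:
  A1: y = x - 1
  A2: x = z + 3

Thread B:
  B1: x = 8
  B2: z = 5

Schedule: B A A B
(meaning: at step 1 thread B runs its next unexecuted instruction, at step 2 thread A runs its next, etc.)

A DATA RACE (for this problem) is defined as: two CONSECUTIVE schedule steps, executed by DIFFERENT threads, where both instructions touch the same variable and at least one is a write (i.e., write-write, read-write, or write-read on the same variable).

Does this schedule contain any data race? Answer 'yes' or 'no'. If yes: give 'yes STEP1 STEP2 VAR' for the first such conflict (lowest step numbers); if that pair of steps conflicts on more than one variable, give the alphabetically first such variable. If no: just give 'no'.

Answer: yes 1 2 x

Derivation:
Steps 1,2: B(x = 8) vs A(y = x - 1). RACE on x (W-R).
Steps 2,3: same thread (A). No race.
Steps 3,4: A(x = z + 3) vs B(z = 5). RACE on z (R-W).
First conflict at steps 1,2.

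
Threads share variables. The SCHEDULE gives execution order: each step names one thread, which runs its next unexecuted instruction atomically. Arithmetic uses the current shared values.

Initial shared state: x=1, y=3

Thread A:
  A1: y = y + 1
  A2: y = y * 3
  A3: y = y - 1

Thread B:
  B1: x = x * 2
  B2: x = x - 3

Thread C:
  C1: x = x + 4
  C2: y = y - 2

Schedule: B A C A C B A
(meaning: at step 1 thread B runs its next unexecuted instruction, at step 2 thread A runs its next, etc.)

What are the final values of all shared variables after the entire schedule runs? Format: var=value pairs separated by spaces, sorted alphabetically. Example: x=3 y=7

Answer: x=3 y=9

Derivation:
Step 1: thread B executes B1 (x = x * 2). Shared: x=2 y=3. PCs: A@0 B@1 C@0
Step 2: thread A executes A1 (y = y + 1). Shared: x=2 y=4. PCs: A@1 B@1 C@0
Step 3: thread C executes C1 (x = x + 4). Shared: x=6 y=4. PCs: A@1 B@1 C@1
Step 4: thread A executes A2 (y = y * 3). Shared: x=6 y=12. PCs: A@2 B@1 C@1
Step 5: thread C executes C2 (y = y - 2). Shared: x=6 y=10. PCs: A@2 B@1 C@2
Step 6: thread B executes B2 (x = x - 3). Shared: x=3 y=10. PCs: A@2 B@2 C@2
Step 7: thread A executes A3 (y = y - 1). Shared: x=3 y=9. PCs: A@3 B@2 C@2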